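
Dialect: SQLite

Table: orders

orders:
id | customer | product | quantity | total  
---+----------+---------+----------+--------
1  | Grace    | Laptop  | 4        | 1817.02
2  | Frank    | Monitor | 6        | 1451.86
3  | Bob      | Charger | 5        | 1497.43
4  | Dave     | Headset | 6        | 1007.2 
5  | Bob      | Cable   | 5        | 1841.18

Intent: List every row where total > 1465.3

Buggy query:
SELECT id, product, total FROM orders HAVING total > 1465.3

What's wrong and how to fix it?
Bug: This is a non-aggregate query (no GROUP BY, no aggregates), so in SQLite the HAVING clause is invalid here; a row-level condition belongs in WHERE

Fix: Replace HAVING with WHERE since the condition applies to individual rows

Corrected query:
SELECT id, product, total FROM orders WHERE total > 1465.3

Result:
id | product | total  
---+---------+--------
1  | Laptop  | 1817.02
3  | Charger | 1497.43
5  | Cable   | 1841.18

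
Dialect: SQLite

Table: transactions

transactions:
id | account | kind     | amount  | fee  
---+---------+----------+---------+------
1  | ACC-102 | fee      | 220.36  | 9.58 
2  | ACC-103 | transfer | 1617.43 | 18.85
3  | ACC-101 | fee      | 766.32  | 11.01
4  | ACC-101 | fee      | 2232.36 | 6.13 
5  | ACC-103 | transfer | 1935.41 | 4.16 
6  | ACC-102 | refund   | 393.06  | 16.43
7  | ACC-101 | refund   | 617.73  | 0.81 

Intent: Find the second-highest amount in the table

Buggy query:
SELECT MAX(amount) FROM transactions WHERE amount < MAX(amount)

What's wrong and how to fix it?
Bug: MAX(amount) on the right of the comparison is an aggregate-in-WHERE error

Fix: Put the inner MAX in a scalar subquery

Corrected query:
SELECT MAX(amount) FROM transactions WHERE amount < (SELECT MAX(amount) FROM transactions)

Result:
MAX(amount)
-----------
1935.41    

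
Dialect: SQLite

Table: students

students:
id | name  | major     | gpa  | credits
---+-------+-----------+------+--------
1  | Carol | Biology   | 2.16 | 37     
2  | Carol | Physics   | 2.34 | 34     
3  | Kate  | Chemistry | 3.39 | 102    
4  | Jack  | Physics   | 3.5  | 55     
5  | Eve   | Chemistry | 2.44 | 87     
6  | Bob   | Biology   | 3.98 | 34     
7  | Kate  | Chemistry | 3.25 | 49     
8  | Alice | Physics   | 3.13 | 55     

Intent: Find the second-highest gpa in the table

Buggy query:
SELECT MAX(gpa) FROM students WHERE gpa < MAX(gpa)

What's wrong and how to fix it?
Bug: The inner MAX is an aggregate inside WHERE, which is not allowed

Fix: Put the inner MAX in a scalar subquery

Corrected query:
SELECT MAX(gpa) FROM students WHERE gpa < (SELECT MAX(gpa) FROM students)

Result:
MAX(gpa)
--------
3.5     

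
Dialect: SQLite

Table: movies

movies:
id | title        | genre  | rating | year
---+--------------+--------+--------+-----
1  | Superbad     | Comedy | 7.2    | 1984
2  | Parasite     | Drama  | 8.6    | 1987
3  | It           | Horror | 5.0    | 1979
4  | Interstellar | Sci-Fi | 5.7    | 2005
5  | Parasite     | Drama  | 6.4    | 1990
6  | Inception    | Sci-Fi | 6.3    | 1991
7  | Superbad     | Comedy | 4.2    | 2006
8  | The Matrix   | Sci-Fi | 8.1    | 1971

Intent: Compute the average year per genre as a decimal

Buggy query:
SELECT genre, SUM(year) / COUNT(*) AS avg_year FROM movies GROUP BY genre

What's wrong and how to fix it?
Bug: SUM(year) and COUNT(*) are both integers; the division truncates the fractional part

Fix: Multiply by 1.0 (or CAST to REAL) to force floating-point division

Corrected query:
SELECT genre, SUM(year) * 1.0 / COUNT(*) AS avg_year FROM movies GROUP BY genre

Result:
genre  | avg_year
-------+---------
Comedy | 1995    
Drama  | 1988.5  
Horror | 1979    
Sci-Fi | 1989    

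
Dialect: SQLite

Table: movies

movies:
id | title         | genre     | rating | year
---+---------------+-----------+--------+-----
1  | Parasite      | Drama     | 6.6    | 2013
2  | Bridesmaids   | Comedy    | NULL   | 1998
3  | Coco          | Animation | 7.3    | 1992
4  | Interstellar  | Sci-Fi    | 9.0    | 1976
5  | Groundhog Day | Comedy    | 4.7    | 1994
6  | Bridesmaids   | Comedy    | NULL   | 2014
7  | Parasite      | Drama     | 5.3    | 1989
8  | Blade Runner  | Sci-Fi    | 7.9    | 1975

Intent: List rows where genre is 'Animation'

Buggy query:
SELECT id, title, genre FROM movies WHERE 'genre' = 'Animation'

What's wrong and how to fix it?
Bug: Single quotes denote string literals in SQL; the column name is being compared as a constant string

Fix: Reference the column as genre without single quotes

Corrected query:
SELECT id, title, genre FROM movies WHERE genre = 'Animation'

Result:
id | title | genre    
---+-------+----------
3  | Coco  | Animation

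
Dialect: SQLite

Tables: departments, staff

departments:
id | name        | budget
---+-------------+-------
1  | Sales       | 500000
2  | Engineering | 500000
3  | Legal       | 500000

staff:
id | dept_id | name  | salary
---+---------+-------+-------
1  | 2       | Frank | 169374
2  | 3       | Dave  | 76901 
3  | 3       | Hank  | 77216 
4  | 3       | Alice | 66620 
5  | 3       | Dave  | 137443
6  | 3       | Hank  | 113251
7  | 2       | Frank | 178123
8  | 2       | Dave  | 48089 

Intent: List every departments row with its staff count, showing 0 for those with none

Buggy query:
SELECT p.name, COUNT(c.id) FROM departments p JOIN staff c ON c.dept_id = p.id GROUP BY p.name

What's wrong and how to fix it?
Bug: An inner join excludes parents with zero children

Fix: Switch to LEFT JOIN to retain unmatched parent rows

Corrected query:
SELECT p.name, COUNT(c.id) FROM departments p LEFT JOIN staff c ON c.dept_id = p.id GROUP BY p.name

Result:
name        | COUNT(c.id)
------------+------------
Engineering | 3          
Legal       | 5          
Sales       | 0          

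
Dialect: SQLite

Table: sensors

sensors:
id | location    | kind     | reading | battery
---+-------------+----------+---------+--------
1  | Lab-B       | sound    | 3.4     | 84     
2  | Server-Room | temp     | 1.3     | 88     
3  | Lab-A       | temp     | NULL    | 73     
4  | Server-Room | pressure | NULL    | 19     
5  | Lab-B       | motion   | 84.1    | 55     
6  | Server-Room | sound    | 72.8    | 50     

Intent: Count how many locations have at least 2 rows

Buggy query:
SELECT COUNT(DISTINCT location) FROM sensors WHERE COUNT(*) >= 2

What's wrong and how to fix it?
Bug: COUNT(*) cannot appear in WHERE; the per-group count doesn't exist yet

Fix: Use a subquery that GROUPs and filters with HAVING, then count its rows

Corrected query:
SELECT COUNT(*) FROM (SELECT location FROM sensors GROUP BY location HAVING COUNT(*) >= 2)

Result:
COUNT(*)
--------
2       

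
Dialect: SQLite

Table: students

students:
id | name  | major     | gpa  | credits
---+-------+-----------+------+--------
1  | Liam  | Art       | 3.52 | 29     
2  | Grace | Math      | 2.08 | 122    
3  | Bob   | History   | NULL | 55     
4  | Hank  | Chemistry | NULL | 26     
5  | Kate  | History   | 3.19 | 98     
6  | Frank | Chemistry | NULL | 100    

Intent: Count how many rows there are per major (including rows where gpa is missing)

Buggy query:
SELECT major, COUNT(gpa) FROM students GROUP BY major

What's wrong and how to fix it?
Bug: COUNT(column) counts non-NULL values only; rows with NULL gpa aren't counted

Fix: Replace COUNT(gpa) with COUNT(*)

Corrected query:
SELECT major, COUNT(*) FROM students GROUP BY major

Result:
major     | COUNT(*)
----------+---------
Art       | 1       
Chemistry | 2       
History   | 2       
Math      | 1       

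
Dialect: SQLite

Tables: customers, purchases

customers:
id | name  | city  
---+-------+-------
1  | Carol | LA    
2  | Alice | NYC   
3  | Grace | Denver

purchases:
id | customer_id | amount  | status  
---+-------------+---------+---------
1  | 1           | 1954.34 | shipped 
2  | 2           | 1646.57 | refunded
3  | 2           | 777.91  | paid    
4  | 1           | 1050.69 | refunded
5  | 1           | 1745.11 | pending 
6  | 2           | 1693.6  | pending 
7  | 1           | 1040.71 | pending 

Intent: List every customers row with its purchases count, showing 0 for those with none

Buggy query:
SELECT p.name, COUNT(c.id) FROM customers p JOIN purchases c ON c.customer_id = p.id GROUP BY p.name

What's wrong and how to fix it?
Bug: INNER JOIN drops customers rows that have no matching purchases rows

Fix: Switch to LEFT JOIN to retain unmatched parent rows

Corrected query:
SELECT p.name, COUNT(c.id) FROM customers p LEFT JOIN purchases c ON c.customer_id = p.id GROUP BY p.name

Result:
name  | COUNT(c.id)
------+------------
Alice | 3          
Carol | 4          
Grace | 0          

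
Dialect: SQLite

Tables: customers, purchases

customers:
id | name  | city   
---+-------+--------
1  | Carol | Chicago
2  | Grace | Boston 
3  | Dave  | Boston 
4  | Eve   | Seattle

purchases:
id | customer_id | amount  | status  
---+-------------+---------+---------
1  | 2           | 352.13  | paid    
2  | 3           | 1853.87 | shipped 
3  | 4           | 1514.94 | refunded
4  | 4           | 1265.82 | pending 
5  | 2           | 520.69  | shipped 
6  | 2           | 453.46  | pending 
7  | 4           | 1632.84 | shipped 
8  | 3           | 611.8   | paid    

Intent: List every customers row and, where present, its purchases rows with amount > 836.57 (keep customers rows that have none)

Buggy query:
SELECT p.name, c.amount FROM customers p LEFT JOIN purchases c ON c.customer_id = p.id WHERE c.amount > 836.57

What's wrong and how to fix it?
Bug: A WHERE condition on the right-hand table after LEFT JOIN drops unmatched parents

Fix: Put 'c.amount > 836.57' in the JOIN's ON clause instead of WHERE

Corrected query:
SELECT p.name, c.amount FROM customers p LEFT JOIN purchases c ON c.customer_id = p.id AND c.amount > 836.57

Result:
name  | amount 
------+--------
Carol | NULL   
Grace | NULL   
Dave  | 1853.87
Eve   | 1265.82
Eve   | 1514.94
Eve   | 1632.84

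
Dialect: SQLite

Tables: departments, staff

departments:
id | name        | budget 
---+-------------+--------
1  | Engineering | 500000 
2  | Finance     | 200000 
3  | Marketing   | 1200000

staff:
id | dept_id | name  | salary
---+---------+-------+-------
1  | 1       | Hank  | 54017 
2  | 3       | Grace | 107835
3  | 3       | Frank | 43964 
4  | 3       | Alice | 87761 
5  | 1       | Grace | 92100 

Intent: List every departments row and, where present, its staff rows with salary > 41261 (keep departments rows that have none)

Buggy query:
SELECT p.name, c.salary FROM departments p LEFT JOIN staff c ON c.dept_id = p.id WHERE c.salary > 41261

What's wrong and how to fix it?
Bug: A WHERE condition on the right-hand table after LEFT JOIN drops unmatched parents

Fix: Move the right-table condition into the ON clause so unmatched parents are kept

Corrected query:
SELECT p.name, c.salary FROM departments p LEFT JOIN staff c ON c.dept_id = p.id AND c.salary > 41261

Result:
name        | salary
------------+-------
Engineering | 54017 
Engineering | 92100 
Finance     | NULL  
Marketing   | 43964 
Marketing   | 87761 
Marketing   | 107835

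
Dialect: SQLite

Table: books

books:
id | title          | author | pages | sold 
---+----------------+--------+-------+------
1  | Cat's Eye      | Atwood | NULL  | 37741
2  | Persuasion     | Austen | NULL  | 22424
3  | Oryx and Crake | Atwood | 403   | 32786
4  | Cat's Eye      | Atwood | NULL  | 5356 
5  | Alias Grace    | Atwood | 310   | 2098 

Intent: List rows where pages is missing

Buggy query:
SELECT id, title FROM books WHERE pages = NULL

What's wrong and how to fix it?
Bug: '= NULL' is always unknown in SQL three-valued logic, so no rows match

Fix: Replace '= NULL' with 'IS NULL'

Corrected query:
SELECT id, title FROM books WHERE pages IS NULL

Result:
id | title     
---+-----------
1  | Cat's Eye 
2  | Persuasion
4  | Cat's Eye 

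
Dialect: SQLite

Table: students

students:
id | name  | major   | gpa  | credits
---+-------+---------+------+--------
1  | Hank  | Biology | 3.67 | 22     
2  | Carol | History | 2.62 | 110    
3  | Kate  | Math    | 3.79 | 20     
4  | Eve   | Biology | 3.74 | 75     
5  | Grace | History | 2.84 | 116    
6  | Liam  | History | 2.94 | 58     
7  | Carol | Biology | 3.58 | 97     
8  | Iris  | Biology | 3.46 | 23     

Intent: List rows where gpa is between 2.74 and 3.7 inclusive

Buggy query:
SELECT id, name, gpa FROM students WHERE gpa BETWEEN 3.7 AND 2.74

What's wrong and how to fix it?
Bug: BETWEEN expects the lower bound first; with 3.7 AND 2.74 the range is empty

Fix: Swap the bounds so the smaller value comes first

Corrected query:
SELECT id, name, gpa FROM students WHERE gpa BETWEEN 2.74 AND 3.7

Result:
id | name  | gpa 
---+-------+-----
1  | Hank  | 3.67
5  | Grace | 2.84
6  | Liam  | 2.94
7  | Carol | 3.58
8  | Iris  | 3.46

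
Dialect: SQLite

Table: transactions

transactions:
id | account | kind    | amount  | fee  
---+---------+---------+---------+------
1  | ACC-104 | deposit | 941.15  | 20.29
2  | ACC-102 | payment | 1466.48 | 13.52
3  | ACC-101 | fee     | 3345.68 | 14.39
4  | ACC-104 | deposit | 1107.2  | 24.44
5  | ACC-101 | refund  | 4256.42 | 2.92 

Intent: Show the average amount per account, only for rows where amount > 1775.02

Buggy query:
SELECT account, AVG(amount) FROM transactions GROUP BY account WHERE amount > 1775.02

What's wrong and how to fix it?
Bug: WHERE cannot follow GROUP BY

Fix: Place WHERE between FROM and GROUP BY

Corrected query:
SELECT account, AVG(amount) FROM transactions WHERE amount > 1775.02 GROUP BY account

Result:
account | AVG(amount)
--------+------------
ACC-101 | 3801.05    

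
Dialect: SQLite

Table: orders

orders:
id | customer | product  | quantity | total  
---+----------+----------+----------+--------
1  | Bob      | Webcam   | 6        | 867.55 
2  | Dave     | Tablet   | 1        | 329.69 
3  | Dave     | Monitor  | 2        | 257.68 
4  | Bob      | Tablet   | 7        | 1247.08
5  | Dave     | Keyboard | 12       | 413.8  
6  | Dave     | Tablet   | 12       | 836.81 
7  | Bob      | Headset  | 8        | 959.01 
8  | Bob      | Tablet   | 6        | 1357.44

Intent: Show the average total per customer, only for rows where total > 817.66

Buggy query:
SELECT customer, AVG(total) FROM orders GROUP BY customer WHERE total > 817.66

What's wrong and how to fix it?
Bug: Row-level WHERE must come before GROUP BY in the clause order

Fix: Place WHERE between FROM and GROUP BY

Corrected query:
SELECT customer, AVG(total) FROM orders WHERE total > 817.66 GROUP BY customer

Result:
customer | AVG(total)
---------+-----------
Bob      | 1107.77   
Dave     | 836.81    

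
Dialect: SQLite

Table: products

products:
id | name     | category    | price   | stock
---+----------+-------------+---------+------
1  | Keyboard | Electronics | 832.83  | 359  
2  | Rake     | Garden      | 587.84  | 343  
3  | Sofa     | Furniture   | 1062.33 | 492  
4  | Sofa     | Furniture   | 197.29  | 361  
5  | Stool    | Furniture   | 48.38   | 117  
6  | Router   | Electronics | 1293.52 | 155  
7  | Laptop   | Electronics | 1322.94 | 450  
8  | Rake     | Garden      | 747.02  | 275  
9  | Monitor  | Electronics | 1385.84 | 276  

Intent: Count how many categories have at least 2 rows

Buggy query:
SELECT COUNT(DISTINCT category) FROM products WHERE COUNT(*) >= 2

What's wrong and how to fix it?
Bug: WHERE filters individual rows, not groups, so a group-level COUNT is invalid there

Fix: Use a subquery that GROUPs and filters with HAVING, then count its rows

Corrected query:
SELECT COUNT(*) FROM (SELECT category FROM products GROUP BY category HAVING COUNT(*) >= 2)

Result:
COUNT(*)
--------
3       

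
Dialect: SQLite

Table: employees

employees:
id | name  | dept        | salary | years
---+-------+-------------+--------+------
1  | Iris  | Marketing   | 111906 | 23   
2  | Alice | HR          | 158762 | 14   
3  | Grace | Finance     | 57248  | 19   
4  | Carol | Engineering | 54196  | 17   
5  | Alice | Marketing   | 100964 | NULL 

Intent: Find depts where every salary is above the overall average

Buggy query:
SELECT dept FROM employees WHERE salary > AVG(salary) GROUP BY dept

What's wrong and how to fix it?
Bug: AVG() is an aggregate; it can't sit directly in WHERE

Fix: Use a subquery for AVG and a HAVING MIN(...) filter so the condition holds for every row in the group

Corrected query:
SELECT dept FROM employees GROUP BY dept HAVING MIN(salary) > (SELECT AVG(salary) FROM employees)

Result:
dept     
---------
HR       
Marketing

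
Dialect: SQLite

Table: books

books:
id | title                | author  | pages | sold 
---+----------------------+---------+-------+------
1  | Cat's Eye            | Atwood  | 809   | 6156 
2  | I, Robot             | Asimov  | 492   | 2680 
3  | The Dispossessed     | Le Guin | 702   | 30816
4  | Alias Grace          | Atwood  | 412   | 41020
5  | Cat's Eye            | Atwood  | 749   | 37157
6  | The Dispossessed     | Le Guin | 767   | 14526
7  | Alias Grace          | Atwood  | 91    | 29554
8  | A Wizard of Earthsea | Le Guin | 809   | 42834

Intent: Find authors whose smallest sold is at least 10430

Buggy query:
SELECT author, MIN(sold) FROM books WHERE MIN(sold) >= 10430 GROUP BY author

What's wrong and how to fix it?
Bug: MIN() in WHERE is a misuse of aggregate

Fix: Replace WHERE with HAVING after the GROUP BY

Corrected query:
SELECT author, MIN(sold) FROM books GROUP BY author HAVING MIN(sold) >= 10430

Result:
author  | MIN(sold)
--------+----------
Le Guin | 14526    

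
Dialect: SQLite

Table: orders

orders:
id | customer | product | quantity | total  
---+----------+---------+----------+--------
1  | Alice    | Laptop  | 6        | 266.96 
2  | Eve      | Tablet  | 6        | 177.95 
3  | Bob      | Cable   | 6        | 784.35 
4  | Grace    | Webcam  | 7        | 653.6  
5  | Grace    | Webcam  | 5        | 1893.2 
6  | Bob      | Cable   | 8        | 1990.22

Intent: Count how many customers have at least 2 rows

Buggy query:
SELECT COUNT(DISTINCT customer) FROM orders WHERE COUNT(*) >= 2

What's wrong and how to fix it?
Bug: COUNT(*) cannot appear in WHERE; the per-group count doesn't exist yet

Fix: Group first with HAVING COUNT(*) >= 2, then COUNT the resulting groups

Corrected query:
SELECT COUNT(*) FROM (SELECT customer FROM orders GROUP BY customer HAVING COUNT(*) >= 2)

Result:
COUNT(*)
--------
2       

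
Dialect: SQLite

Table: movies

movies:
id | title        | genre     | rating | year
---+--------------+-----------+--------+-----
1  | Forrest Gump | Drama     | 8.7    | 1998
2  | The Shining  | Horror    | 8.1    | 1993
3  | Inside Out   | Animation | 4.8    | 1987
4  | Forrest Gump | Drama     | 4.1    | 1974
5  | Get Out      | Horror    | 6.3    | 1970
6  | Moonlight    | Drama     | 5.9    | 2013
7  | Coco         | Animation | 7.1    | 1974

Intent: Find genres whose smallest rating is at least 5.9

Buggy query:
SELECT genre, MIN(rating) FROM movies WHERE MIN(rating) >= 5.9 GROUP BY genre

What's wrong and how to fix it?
Bug: Aggregates like MIN are computed per group after WHERE runs

Fix: Use HAVING for the per-group MIN condition

Corrected query:
SELECT genre, MIN(rating) FROM movies GROUP BY genre HAVING MIN(rating) >= 5.9

Result:
genre  | MIN(rating)
-------+------------
Horror | 6.3        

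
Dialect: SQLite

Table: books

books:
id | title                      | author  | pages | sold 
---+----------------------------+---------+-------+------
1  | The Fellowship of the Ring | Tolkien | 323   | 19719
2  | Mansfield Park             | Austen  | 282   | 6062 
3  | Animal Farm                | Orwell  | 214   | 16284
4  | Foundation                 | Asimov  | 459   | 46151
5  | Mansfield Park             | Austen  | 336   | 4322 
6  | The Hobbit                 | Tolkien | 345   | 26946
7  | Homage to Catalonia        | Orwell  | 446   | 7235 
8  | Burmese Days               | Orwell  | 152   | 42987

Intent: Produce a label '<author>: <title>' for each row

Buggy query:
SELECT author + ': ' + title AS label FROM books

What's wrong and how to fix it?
Bug: SQLite uses || for string concatenation; + coerces text to numbers (yielding 0)

Fix: Use the || operator for string concatenation

Corrected query:
SELECT author || ': ' || title AS label FROM books

Result:
label                              
-----------------------------------
Tolkien: The Fellowship of the Ring
Austen: Mansfield Park             
Orwell: Animal Farm                
Asimov: Foundation                 
Austen: Mansfield Park             
Tolkien: The Hobbit                
Orwell: Homage to Catalonia        
Orwell: Burmese Days               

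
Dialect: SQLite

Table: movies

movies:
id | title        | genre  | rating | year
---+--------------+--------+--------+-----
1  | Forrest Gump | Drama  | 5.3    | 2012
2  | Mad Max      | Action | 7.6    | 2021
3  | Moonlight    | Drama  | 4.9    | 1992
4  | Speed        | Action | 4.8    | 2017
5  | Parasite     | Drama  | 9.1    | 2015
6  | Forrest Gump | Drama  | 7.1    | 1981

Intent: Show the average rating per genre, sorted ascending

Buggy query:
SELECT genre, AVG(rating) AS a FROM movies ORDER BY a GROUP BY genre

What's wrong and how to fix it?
Bug: GROUP BY must precede ORDER BY

Fix: Move ORDER BY to the end, after GROUP BY

Corrected query:
SELECT genre, AVG(rating) AS a FROM movies GROUP BY genre ORDER BY a

Result:
genre  | a  
-------+----
Action | 6.2
Drama  | 6.6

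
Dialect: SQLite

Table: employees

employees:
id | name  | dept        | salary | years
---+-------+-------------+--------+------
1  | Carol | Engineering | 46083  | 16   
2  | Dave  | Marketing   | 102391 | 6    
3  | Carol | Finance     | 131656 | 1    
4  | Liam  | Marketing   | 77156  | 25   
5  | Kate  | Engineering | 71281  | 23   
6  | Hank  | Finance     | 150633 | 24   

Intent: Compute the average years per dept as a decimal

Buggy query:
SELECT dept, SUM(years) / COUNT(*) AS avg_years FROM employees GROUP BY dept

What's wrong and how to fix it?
Bug: Both operands are integers, so '/' performs integer division and truncates

Fix: Cast one side to REAL so the division keeps the fractional part

Corrected query:
SELECT dept, SUM(years) * 1.0 / COUNT(*) AS avg_years FROM employees GROUP BY dept

Result:
dept        | avg_years
------------+----------
Engineering | 19.5     
Finance     | 12.5     
Marketing   | 15.5     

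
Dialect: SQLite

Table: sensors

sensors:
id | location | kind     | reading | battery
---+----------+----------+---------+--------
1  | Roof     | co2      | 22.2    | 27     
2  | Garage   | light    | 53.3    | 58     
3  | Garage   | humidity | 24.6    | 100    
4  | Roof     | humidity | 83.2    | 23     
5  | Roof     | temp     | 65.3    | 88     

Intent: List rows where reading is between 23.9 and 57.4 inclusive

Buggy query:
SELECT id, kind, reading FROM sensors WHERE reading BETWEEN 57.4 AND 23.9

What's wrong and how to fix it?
Bug: The bounds are reversed; BETWEEN a AND b requires a <= b to match anything

Fix: Swap the bounds so the smaller value comes first

Corrected query:
SELECT id, kind, reading FROM sensors WHERE reading BETWEEN 23.9 AND 57.4

Result:
id | kind     | reading
---+----------+--------
2  | light    | 53.3   
3  | humidity | 24.6   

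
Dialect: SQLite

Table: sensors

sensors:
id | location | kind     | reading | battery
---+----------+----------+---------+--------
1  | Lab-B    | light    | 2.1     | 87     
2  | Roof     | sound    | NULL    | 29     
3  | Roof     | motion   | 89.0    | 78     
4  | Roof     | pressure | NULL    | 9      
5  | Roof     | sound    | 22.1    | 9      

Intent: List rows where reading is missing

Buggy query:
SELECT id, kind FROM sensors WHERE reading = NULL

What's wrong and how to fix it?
Bug: '= NULL' is always unknown in SQL three-valued logic, so no rows match

Fix: Replace '= NULL' with 'IS NULL'

Corrected query:
SELECT id, kind FROM sensors WHERE reading IS NULL

Result:
id | kind    
---+---------
2  | sound   
4  | pressure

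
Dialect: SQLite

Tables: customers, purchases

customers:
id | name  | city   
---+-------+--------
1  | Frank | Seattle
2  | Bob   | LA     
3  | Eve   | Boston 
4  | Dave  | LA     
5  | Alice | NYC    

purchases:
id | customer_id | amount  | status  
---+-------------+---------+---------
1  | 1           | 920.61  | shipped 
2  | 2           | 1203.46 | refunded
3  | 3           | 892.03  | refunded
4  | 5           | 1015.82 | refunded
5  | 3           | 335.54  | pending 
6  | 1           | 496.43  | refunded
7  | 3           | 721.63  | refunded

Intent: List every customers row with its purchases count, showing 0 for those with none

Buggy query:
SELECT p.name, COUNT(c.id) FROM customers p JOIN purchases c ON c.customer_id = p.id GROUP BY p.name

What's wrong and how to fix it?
Bug: An inner join excludes parents with zero children

Fix: Use LEFT JOIN so parents without children still appear (COUNT(c.id) gives 0)

Corrected query:
SELECT p.name, COUNT(c.id) FROM customers p LEFT JOIN purchases c ON c.customer_id = p.id GROUP BY p.name

Result:
name  | COUNT(c.id)
------+------------
Alice | 1          
Bob   | 1          
Dave  | 0          
Eve   | 3          
Frank | 2          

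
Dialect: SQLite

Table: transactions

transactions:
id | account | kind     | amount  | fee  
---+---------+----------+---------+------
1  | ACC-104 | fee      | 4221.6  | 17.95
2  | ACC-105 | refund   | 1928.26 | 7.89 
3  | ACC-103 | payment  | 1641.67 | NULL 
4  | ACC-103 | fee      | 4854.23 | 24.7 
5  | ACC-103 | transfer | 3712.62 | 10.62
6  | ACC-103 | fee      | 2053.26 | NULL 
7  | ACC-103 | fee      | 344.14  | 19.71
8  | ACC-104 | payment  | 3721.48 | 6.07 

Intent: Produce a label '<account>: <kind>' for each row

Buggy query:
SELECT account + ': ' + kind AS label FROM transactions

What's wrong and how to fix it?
Bug: SQLite uses || for string concatenation; + coerces text to numbers (yielding 0)

Fix: Replace + with || to concatenate text

Corrected query:
SELECT account || ': ' || kind AS label FROM transactions

Result:
label            
-----------------
ACC-104: fee     
ACC-105: refund  
ACC-103: payment 
ACC-103: fee     
ACC-103: transfer
ACC-103: fee     
ACC-103: fee     
ACC-104: payment 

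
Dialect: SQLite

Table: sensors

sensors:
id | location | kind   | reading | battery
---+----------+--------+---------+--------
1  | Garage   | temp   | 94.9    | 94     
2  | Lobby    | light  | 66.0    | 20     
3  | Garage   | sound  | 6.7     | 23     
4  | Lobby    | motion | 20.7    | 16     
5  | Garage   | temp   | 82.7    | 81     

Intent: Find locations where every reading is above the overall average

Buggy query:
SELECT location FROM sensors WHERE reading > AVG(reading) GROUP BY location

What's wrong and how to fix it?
Bug: WHERE evaluates per row before aggregation, so AVG() is unavailable

Fix: Compute the overall average in a scalar subquery and compare each group's MIN against it in HAVING

Corrected query:
SELECT location FROM sensors GROUP BY location HAVING MIN(reading) > (SELECT AVG(reading) FROM sensors)

Result:
(no rows)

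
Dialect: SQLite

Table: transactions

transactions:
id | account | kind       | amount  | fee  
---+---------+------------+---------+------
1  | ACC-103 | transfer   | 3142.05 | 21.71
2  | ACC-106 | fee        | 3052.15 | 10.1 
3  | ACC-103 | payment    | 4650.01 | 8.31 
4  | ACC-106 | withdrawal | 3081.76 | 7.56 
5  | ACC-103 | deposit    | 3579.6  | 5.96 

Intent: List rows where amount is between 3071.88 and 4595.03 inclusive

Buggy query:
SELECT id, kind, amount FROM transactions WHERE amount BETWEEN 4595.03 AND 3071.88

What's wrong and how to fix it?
Bug: The bounds are reversed; BETWEEN a AND b requires a <= b to match anything

Fix: Write BETWEEN 3071.88 AND 4595.03

Corrected query:
SELECT id, kind, amount FROM transactions WHERE amount BETWEEN 3071.88 AND 4595.03

Result:
id | kind       | amount 
---+------------+--------
1  | transfer   | 3142.05
4  | withdrawal | 3081.76
5  | deposit    | 3579.6 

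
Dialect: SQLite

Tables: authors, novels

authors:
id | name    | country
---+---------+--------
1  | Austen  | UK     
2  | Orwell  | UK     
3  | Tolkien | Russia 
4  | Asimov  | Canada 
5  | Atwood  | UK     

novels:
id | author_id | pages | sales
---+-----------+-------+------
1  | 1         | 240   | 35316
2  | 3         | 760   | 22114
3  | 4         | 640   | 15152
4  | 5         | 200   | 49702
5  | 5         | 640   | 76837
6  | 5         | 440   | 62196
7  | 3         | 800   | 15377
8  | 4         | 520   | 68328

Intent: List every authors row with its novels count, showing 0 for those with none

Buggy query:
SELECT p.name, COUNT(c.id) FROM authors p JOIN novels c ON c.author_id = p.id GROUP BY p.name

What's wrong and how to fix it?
Bug: An inner join excludes parents with zero children

Fix: Use LEFT JOIN so parents without children still appear (COUNT(c.id) gives 0)

Corrected query:
SELECT p.name, COUNT(c.id) FROM authors p LEFT JOIN novels c ON c.author_id = p.id GROUP BY p.name

Result:
name    | COUNT(c.id)
--------+------------
Asimov  | 2          
Atwood  | 3          
Austen  | 1          
Orwell  | 0          
Tolkien | 2          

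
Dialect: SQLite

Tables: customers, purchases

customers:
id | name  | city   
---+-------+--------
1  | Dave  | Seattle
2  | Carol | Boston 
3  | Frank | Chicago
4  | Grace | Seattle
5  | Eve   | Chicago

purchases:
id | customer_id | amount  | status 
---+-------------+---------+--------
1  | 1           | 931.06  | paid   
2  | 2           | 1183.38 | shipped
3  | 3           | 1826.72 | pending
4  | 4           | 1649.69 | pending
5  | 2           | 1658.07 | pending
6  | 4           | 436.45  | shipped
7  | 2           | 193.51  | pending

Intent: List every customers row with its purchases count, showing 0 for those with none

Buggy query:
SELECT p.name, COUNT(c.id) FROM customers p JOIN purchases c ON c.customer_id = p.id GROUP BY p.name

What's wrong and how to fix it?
Bug: INNER JOIN drops customers rows that have no matching purchases rows

Fix: Switch to LEFT JOIN to retain unmatched parent rows

Corrected query:
SELECT p.name, COUNT(c.id) FROM customers p LEFT JOIN purchases c ON c.customer_id = p.id GROUP BY p.name

Result:
name  | COUNT(c.id)
------+------------
Carol | 3          
Dave  | 1          
Eve   | 0          
Frank | 1          
Grace | 2          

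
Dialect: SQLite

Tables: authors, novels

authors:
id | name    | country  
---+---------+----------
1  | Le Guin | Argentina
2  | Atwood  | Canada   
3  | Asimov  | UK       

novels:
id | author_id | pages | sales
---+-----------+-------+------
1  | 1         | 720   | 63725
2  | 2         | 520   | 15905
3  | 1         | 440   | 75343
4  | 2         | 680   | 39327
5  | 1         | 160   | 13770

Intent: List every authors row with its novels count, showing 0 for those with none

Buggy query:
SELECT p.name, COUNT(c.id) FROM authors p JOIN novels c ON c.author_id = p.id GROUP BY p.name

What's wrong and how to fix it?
Bug: An inner join excludes parents with zero children

Fix: Use LEFT JOIN so parents without children still appear (COUNT(c.id) gives 0)

Corrected query:
SELECT p.name, COUNT(c.id) FROM authors p LEFT JOIN novels c ON c.author_id = p.id GROUP BY p.name

Result:
name    | COUNT(c.id)
--------+------------
Asimov  | 0          
Atwood  | 2          
Le Guin | 3          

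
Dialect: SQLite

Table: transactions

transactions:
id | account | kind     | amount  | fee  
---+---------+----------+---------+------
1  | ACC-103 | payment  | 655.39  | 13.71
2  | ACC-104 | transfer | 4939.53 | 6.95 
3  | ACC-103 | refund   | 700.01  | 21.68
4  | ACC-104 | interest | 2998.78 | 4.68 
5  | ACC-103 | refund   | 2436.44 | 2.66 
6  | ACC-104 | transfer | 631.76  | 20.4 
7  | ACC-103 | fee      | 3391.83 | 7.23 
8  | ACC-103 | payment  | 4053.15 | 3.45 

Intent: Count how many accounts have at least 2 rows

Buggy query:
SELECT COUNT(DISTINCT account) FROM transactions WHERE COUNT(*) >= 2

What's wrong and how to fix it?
Bug: WHERE filters individual rows, not groups, so a group-level COUNT is invalid there

Fix: Use a subquery that GROUPs and filters with HAVING, then count its rows

Corrected query:
SELECT COUNT(*) FROM (SELECT account FROM transactions GROUP BY account HAVING COUNT(*) >= 2)

Result:
COUNT(*)
--------
2       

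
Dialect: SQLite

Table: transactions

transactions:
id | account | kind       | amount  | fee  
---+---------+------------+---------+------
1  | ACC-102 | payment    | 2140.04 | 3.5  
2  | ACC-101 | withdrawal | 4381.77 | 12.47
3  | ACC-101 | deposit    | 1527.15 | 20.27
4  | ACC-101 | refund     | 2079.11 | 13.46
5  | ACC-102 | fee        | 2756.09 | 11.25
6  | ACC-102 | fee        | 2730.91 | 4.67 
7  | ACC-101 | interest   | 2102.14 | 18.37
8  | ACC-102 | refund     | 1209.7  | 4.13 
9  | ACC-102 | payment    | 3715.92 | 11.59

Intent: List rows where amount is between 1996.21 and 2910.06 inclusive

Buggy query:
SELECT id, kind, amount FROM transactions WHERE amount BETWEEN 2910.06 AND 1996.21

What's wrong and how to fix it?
Bug: The bounds are reversed; BETWEEN a AND b requires a <= b to match anything

Fix: Write BETWEEN 1996.21 AND 2910.06

Corrected query:
SELECT id, kind, amount FROM transactions WHERE amount BETWEEN 1996.21 AND 2910.06

Result:
id | kind     | amount 
---+----------+--------
1  | payment  | 2140.04
4  | refund   | 2079.11
5  | fee      | 2756.09
6  | fee      | 2730.91
7  | interest | 2102.14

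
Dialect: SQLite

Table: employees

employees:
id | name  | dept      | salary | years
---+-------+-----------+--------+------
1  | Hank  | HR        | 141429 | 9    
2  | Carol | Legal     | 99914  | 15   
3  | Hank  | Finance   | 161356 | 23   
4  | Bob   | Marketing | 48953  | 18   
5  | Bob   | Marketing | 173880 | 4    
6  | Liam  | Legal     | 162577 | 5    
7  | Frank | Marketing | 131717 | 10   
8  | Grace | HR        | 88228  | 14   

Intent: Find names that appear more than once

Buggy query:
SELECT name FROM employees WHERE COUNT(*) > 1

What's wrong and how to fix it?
Bug: WHERE can't reference COUNT(*); aggregates are computed after WHERE

Fix: Group first, then use HAVING for the count condition

Corrected query:
SELECT name FROM employees GROUP BY name HAVING COUNT(*) > 1

Result:
name
----
Bob 
Hank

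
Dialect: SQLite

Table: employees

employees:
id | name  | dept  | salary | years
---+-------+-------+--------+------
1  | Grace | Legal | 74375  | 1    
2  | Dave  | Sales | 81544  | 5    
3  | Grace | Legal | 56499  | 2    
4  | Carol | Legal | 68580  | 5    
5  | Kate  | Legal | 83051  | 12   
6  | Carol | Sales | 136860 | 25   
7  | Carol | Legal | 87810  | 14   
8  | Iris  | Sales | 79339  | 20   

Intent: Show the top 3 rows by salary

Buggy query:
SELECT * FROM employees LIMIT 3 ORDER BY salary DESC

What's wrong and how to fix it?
Bug: ORDER BY cannot follow LIMIT; LIMIT is the final clause

Fix: Swap the clauses: ORDER BY first, then LIMIT

Corrected query:
SELECT * FROM employees ORDER BY salary DESC LIMIT 3

Result:
id | name  | dept  | salary | years
---+-------+-------+--------+------
6  | Carol | Sales | 136860 | 25   
7  | Carol | Legal | 87810  | 14   
5  | Kate  | Legal | 83051  | 12   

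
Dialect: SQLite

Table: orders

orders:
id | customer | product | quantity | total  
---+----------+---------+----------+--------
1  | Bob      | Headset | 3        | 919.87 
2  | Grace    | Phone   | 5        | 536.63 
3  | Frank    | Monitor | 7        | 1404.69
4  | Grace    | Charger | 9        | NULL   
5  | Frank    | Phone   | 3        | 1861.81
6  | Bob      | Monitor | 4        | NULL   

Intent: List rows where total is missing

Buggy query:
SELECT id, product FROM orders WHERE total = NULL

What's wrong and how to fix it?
Bug: Comparing to NULL with '=' never matches; NULL = NULL is unknown, not true

Fix: Use IS NULL to test for NULL

Corrected query:
SELECT id, product FROM orders WHERE total IS NULL

Result:
id | product
---+--------
4  | Charger
6  | Monitor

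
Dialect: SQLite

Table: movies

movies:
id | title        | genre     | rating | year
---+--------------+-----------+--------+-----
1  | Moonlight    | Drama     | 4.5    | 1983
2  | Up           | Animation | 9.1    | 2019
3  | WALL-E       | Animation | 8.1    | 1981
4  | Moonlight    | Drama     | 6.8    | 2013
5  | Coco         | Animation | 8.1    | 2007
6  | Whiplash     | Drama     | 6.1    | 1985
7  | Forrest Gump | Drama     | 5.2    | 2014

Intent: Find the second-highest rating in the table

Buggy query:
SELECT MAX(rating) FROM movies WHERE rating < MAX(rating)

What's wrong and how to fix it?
Bug: The inner MAX is an aggregate inside WHERE, which is not allowed

Fix: Put the inner MAX in a scalar subquery

Corrected query:
SELECT MAX(rating) FROM movies WHERE rating < (SELECT MAX(rating) FROM movies)

Result:
MAX(rating)
-----------
8.1        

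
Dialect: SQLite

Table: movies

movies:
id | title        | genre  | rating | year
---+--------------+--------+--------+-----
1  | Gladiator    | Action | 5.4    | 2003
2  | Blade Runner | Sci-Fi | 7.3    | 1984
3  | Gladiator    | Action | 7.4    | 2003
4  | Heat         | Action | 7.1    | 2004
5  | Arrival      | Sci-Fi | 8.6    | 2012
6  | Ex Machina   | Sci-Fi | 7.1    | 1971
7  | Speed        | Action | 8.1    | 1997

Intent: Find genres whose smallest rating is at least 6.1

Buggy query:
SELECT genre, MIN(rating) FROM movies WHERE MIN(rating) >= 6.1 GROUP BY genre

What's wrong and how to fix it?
Bug: Aggregates like MIN are computed per group after WHERE runs

Fix: Replace WHERE with HAVING after the GROUP BY

Corrected query:
SELECT genre, MIN(rating) FROM movies GROUP BY genre HAVING MIN(rating) >= 6.1

Result:
genre  | MIN(rating)
-------+------------
Sci-Fi | 7.1        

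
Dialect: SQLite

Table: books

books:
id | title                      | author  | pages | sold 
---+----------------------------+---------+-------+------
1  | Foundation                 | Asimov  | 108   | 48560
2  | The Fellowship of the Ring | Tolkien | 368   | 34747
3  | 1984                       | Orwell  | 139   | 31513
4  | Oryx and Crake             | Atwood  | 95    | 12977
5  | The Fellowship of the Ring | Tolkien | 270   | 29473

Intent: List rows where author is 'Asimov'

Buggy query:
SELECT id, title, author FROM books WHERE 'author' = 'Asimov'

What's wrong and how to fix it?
Bug: 'author' in single quotes is a string literal, not the column; the comparison is literal-vs-literal and never true

Fix: Reference the column as author without single quotes

Corrected query:
SELECT id, title, author FROM books WHERE author = 'Asimov'

Result:
id | title      | author
---+------------+-------
1  | Foundation | Asimov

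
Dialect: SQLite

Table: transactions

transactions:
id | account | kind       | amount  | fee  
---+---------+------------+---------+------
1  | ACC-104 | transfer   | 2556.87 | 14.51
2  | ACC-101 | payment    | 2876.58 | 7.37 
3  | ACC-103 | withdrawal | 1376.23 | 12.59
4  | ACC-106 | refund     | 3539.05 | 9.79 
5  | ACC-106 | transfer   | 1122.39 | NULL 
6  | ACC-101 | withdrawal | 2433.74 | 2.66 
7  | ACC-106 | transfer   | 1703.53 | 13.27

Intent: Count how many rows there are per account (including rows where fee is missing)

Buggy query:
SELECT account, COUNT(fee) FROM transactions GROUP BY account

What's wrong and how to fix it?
Bug: COUNT(fee) skips NULLs, so groups with missing fee are undercounted

Fix: Use COUNT(*) to count all rows regardless of NULL

Corrected query:
SELECT account, COUNT(*) FROM transactions GROUP BY account

Result:
account | COUNT(*)
--------+---------
ACC-101 | 2       
ACC-103 | 1       
ACC-104 | 1       
ACC-106 | 3       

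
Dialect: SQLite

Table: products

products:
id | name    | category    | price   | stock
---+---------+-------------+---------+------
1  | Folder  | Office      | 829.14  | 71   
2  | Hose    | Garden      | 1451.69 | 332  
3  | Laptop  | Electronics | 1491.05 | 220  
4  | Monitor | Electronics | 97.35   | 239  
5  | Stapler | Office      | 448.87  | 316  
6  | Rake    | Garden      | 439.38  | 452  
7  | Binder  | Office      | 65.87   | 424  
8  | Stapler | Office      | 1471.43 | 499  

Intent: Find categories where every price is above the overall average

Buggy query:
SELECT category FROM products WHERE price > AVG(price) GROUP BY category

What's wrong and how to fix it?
Bug: WHERE evaluates per row before aggregation, so AVG() is unavailable

Fix: Use a subquery for AVG and a HAVING MIN(...) filter so the condition holds for every row in the group

Corrected query:
SELECT category FROM products GROUP BY category HAVING MIN(price) > (SELECT AVG(price) FROM products)

Result:
(no rows)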